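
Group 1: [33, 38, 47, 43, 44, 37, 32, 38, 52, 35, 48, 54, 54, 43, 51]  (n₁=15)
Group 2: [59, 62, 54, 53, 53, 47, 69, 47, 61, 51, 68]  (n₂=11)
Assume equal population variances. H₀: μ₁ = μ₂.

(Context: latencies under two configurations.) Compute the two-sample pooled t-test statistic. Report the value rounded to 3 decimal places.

test statistic = -4.464

x̄₁=43.267, s₁=7.554, n₁=15
x̄₂=56.727, s₂=7.656, n₂=11
s_p² = [14·7.554² + 10·7.656²]/24 = 57.7131
SE = √(s_p²·(1/15+1/11)) = 3.0157
t = (43.267−56.727)/3.0157 = -4.4636
df = 24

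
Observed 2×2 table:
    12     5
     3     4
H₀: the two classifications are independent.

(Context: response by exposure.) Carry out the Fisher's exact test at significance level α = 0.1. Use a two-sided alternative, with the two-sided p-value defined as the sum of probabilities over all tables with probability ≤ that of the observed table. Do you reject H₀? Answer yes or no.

reject H₀: no

Margins: r₁=17, r₂=7, c₁=15, c₂=9, n=24
p_obs = C(17,12)·C(7,3)/C(24,15); sum pmf over tables with pmf ≤ p_obs
p-value (two-sided) = 0.35636
At α=0.1: p ≥ α → fail to reject H₀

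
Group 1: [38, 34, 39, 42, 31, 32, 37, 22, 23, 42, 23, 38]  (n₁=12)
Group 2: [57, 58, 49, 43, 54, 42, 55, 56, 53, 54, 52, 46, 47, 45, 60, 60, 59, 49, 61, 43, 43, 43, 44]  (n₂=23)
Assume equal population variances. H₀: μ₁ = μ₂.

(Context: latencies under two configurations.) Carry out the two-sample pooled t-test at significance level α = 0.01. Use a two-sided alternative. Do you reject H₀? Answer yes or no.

reject H₀: yes

x̄₁=33.417, s₁=7.317, n₁=12
x̄₂=51.000, s₂=6.557, n₂=23
s_p² = [11·7.317² + 22·6.557²]/33 = 46.5126
SE = √(s_p²·(1/12+1/23)) = 2.4286
t = (33.417−51.000)/2.4286 = -7.2400
df = 33
p-value (two-sided) = 0.00000
At α=0.01: p < α → reject H₀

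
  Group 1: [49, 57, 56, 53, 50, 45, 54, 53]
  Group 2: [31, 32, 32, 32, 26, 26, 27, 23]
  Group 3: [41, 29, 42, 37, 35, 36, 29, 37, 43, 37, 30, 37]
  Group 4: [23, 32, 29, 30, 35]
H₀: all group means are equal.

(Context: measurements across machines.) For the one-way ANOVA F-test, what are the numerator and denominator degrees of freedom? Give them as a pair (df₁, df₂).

k = 4 groups, N = 33 total
df = (k−1, N−k) = (4−1, 33−4) = (3, 29)

degrees of freedom = [3, 29]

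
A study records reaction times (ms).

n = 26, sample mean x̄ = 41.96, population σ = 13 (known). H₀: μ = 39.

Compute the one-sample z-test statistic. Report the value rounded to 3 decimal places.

test statistic = 1.161

SE = σ/√n = 13/√26 = 2.5495
z = (x̄−μ₀)/SE = (41.96−39)/2.5495 = 1.1610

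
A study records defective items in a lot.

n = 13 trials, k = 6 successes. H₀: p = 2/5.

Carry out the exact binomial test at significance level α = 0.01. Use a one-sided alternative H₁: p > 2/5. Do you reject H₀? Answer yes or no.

reject H₀: no

Exact binomial: n=13, k=6, p₀=2/5=0.4000
P(X≥6) from Σ C(n,i)·p₀^i·(1−p₀)^(n−i)
p-value (one-sided, H₁ greater) = 0.42560
At α=0.01: p ≥ α → fail to reject H₀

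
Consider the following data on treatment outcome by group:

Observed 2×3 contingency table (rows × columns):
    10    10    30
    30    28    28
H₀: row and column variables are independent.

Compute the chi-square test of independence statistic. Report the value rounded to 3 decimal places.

test statistic = 9.749

Row totals [50, 86], col totals [40, 38, 58], n=136
χ² = (10−14.71)²/14.71 + (10−13.97)²/13.97 + (30−21.32)²/21.32 + (30−25.29)²/25.29 + (28−24.03)²/24.03 + (28−36.68)²/36.68 = 9.7490
df = 2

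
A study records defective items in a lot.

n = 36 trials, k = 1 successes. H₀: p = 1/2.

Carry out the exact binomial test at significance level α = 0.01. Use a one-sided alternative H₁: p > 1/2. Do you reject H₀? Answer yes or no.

Exact binomial: n=36, k=1, p₀=1/2=0.5000
P(X≥1) from Σ C(n,i)·p₀^i·(1−p₀)^(n−i)
p-value (one-sided, H₁ greater) = 1.00000
At α=0.01: p ≥ α → fail to reject H₀

reject H₀: no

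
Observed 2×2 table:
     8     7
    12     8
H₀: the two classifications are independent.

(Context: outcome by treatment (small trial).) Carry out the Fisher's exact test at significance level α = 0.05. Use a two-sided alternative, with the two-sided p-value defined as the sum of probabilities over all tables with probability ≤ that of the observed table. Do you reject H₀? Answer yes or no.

reject H₀: no

Margins: r₁=15, r₂=20, c₁=20, c₂=15, n=35
p_obs = C(15,8)·C(20,12)/C(35,20); sum pmf over tables with pmf ≤ p_obs
p-value (two-sided) = 0.74118
At α=0.05: p ≥ α → fail to reject H₀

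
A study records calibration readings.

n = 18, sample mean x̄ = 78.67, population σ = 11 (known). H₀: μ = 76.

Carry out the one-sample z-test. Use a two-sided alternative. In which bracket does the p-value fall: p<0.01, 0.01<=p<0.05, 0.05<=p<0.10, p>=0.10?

p-value bracket: p>=0.10

SE = σ/√n = 11/√18 = 2.5927
z = (x̄−μ₀)/SE = (78.67−76)/2.5927 = 1.0298
p-value (two-sided) = 0.30310
→ bracket: p>=0.10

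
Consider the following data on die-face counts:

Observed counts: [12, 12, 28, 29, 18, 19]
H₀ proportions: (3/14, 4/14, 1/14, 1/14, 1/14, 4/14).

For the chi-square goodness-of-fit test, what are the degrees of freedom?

df = k − 1 = 6 − 1 = 5

degrees of freedom = 5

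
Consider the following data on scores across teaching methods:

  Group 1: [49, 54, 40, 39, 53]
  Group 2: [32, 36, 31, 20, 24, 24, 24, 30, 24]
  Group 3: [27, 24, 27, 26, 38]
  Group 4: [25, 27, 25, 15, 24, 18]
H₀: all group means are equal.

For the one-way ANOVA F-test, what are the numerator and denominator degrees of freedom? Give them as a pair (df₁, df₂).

degrees of freedom = [3, 21]

k = 4 groups, N = 25 total
df = (k−1, N−k) = (4−1, 25−4) = (3, 21)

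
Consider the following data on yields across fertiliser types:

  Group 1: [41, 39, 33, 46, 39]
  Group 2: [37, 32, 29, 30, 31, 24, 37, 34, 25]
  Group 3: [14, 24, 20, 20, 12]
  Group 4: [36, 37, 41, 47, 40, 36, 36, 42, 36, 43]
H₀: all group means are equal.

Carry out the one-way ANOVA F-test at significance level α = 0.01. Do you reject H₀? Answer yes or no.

Group means [39.60, 31.00, 18.00, 39.40], grand mean 33.138
SSB = Σnᵢ(x̄ᵢ−x̄)² = 1787.848; SSW = ΣΣ(x−x̄ᵢ)² = 487.600
MSB = 1787.848/3 = 595.9494; MSW = 487.600/25 = 19.5040
F = MSB/MSW = 30.5552
df = (3, 25)
p-value (upper-tail) = 0.00000
At α=0.01: p < α → reject H₀

reject H₀: yes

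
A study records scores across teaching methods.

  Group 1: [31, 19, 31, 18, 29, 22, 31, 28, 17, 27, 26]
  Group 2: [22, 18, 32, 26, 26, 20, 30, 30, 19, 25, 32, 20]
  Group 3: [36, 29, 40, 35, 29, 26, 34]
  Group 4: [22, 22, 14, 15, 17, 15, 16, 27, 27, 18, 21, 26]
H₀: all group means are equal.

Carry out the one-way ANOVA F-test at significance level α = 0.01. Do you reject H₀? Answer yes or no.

reject H₀: yes

Group means [25.36, 25.00, 32.71, 20.00], grand mean 24.952
SSB = Σnᵢ(x̄ᵢ−x̄)² = 717.931; SSW = ΣΣ(x−x̄ᵢ)² = 989.974
MSB = 717.931/3 = 239.3102; MSW = 989.974/38 = 26.0519
F = MSB/MSW = 9.1859
df = (3, 38)
p-value (upper-tail) = 0.00011
At α=0.01: p < α → reject H₀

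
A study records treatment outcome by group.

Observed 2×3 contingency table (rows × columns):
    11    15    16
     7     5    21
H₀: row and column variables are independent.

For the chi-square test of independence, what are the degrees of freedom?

df = (r−1)(c−1) = (2−1)·(3−1) = 2

degrees of freedom = 2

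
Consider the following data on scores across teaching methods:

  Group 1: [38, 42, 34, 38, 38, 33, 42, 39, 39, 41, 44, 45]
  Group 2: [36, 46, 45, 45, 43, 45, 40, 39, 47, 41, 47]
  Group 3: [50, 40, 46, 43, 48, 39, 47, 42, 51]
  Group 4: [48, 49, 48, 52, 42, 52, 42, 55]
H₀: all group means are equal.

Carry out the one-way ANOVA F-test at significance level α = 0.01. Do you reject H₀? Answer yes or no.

Group means [39.42, 43.09, 45.11, 48.50], grand mean 43.525
SSB = Σnᵢ(x̄ᵢ−x̄)² = 425.260; SSW = ΣΣ(x−x̄ᵢ)² = 576.715
MSB = 425.260/3 = 141.7535; MSW = 576.715/36 = 16.0199
F = MSB/MSW = 8.8486
df = (3, 36)
p-value (upper-tail) = 0.00016
At α=0.01: p < α → reject H₀

reject H₀: yes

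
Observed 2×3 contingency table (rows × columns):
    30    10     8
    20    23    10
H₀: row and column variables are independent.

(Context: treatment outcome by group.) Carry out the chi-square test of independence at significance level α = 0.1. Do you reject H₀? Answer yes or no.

Row totals [48, 53], col totals [50, 33, 18], n=101
χ² = (30−23.76)²/23.76 + (10−15.68)²/15.68 + (8−8.55)²/8.55 + (20−26.24)²/26.24 + (23−17.32)²/17.32 + (10−9.45)²/9.45 = 7.1133
df = 2
p-value (upper-tail) = 0.02853
At α=0.1: p < α → reject H₀

reject H₀: yes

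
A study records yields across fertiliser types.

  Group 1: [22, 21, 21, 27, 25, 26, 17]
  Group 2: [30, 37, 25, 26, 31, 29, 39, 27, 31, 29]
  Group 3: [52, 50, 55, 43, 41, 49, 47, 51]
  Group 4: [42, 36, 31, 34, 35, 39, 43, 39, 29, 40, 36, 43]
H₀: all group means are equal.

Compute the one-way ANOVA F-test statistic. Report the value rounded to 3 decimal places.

test statistic = 48.191

Group means [22.71, 30.40, 48.50, 37.25], grand mean 35.081
SSB = Σnᵢ(x̄ᵢ−x̄)² = 2786.678; SSW = ΣΣ(x−x̄ᵢ)² = 636.079
MSB = 2786.678/3 = 928.8927; MSW = 636.079/33 = 19.2751
F = MSB/MSW = 48.1913
df = (3, 33)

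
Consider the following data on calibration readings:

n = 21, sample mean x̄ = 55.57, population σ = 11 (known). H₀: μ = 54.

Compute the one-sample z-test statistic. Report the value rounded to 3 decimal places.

SE = σ/√n = 11/√21 = 2.4004
z = (x̄−μ₀)/SE = (55.57−54)/2.4004 = 0.6541

test statistic = 0.654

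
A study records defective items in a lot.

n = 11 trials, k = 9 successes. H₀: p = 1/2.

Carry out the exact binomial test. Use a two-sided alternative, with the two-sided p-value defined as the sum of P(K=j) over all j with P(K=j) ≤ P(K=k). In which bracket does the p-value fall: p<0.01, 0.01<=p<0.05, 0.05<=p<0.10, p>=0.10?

Exact binomial: n=11, k=9, p₀=1/2=0.5000
P(X=j) = C(n,j)·p₀^j·(1−p₀)^(n−j); p = Σ P(X=j) over j with P(X=j) ≤ P(X=9)
p-value (two-sided) = 0.06543
→ bracket: 0.05<=p<0.10

p-value bracket: 0.05<=p<0.10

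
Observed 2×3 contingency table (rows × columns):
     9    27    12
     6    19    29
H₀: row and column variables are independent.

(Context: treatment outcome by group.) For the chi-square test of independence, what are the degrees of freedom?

df = (r−1)(c−1) = (2−1)·(3−1) = 2

degrees of freedom = 2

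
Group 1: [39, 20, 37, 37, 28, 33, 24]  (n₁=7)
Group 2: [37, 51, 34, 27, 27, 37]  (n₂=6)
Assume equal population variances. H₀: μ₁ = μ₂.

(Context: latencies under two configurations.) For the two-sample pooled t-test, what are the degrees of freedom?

degrees of freedom = 11

df = n₁ + n₂ − 2 = 7 + 6 − 2 = 11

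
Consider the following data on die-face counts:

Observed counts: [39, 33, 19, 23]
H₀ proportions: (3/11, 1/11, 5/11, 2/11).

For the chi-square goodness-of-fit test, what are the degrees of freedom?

degrees of freedom = 3

df = k − 1 = 4 − 1 = 3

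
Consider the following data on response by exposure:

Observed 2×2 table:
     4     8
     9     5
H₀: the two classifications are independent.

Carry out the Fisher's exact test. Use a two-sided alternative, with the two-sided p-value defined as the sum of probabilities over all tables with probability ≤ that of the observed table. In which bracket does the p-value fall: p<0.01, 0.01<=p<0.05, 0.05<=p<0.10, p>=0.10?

p-value bracket: p>=0.10

Margins: r₁=12, r₂=14, c₁=13, c₂=13, n=26
p_obs = C(12,4)·C(14,9)/C(26,13); sum pmf over tables with pmf ≤ p_obs
p-value (two-sided) = 0.23774
→ bracket: p>=0.10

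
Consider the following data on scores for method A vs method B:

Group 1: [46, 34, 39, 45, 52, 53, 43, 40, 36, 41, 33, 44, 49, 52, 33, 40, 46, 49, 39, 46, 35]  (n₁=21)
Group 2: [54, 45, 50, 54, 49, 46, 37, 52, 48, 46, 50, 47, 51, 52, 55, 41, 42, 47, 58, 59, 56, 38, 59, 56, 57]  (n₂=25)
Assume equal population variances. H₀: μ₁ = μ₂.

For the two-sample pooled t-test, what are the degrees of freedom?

df = n₁ + n₂ − 2 = 21 + 25 − 2 = 44

degrees of freedom = 44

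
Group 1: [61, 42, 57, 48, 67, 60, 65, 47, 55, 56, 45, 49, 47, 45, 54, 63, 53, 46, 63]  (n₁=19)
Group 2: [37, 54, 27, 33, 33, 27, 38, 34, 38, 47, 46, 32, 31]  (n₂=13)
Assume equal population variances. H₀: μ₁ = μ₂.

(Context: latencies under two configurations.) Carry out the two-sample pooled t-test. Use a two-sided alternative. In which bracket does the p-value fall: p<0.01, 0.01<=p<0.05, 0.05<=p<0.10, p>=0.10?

x̄₁=53.842, s₁=7.748, n₁=19
x̄₂=36.692, s₂=8.025, n₂=13
s_p² = [18·7.748² + 12·8.025²]/30 = 61.7765
SE = √(s_p²·(1/19+1/13)) = 2.8290
t = (53.842−36.692)/2.8290 = 6.0621
df = 30
p-value (two-sided) = 0.00000
→ bracket: p<0.01

p-value bracket: p<0.01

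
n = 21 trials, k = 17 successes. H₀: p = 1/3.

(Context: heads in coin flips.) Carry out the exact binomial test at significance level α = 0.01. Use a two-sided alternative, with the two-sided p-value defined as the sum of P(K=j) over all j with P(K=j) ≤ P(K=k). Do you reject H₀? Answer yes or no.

reject H₀: yes

Exact binomial: n=21, k=17, p₀=1/3=0.3333
P(X=j) = C(n,j)·p₀^j·(1−p₀)^(n−j); p = Σ P(X=j) over j with P(X=j) ≤ P(X=17)
p-value (two-sided) = 0.00001
At α=0.01: p < α → reject H₀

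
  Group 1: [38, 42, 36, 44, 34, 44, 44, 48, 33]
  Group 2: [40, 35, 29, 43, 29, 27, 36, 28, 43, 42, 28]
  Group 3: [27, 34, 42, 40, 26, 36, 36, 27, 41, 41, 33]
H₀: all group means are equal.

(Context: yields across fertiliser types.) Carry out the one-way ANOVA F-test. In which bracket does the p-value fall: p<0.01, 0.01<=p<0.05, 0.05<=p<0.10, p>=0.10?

p-value bracket: 0.05<=p<0.10

Group means [40.33, 34.55, 34.82], grand mean 36.323
SSB = Σnᵢ(x̄ᵢ−x̄)² = 204.411; SSW = ΣΣ(x−x̄ᵢ)² = 1016.364
MSB = 204.411/2 = 102.2053; MSW = 1016.364/28 = 36.2987
F = MSB/MSW = 2.8157
df = (2, 28)
p-value (upper-tail) = 0.07688
→ bracket: 0.05<=p<0.10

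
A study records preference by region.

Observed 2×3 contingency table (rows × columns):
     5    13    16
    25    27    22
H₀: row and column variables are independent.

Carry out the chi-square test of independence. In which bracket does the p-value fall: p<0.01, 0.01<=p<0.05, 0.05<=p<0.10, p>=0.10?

Row totals [34, 74], col totals [30, 40, 38], n=108
χ² = (5−9.44)²/9.44 + (13−12.59)²/12.59 + (16−11.96)²/11.96 + (25−20.56)²/20.56 + (27−27.41)²/27.41 + (22−26.04)²/26.04 = 5.0600
df = 2
p-value (upper-tail) = 0.07966
→ bracket: 0.05<=p<0.10

p-value bracket: 0.05<=p<0.10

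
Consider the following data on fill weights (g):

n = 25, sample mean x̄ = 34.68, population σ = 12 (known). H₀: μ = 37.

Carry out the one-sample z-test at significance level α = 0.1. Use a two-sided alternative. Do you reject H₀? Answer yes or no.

reject H₀: no

SE = σ/√n = 12/√25 = 2.4000
z = (x̄−μ₀)/SE = (34.68−37)/2.4000 = -0.9667
p-value (two-sided) = 0.33371
At α=0.1: p ≥ α → fail to reject H₀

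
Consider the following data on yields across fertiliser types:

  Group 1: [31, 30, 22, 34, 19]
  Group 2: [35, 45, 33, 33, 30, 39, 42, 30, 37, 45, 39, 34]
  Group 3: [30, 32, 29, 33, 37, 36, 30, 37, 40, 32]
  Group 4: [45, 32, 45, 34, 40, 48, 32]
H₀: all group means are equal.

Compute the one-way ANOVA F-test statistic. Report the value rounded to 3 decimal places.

Group means [27.20, 36.83, 33.60, 39.43], grand mean 35.000
SSB = Σnᵢ(x̄ᵢ−x̄)² = 501.419; SSW = ΣΣ(x−x̄ᵢ)² = 864.581
MSB = 501.419/3 = 167.1397; MSW = 864.581/30 = 28.8194
F = MSB/MSW = 5.7996
df = (3, 30)

test statistic = 5.800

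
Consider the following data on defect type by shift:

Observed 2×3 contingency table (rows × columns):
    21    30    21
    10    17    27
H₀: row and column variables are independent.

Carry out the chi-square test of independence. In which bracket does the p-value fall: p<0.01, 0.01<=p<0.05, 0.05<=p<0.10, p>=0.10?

p-value bracket: 0.05<=p<0.10

Row totals [72, 54], col totals [31, 47, 48], n=126
χ² = (21−17.71)²/17.71 + (30−26.86)²/26.86 + (21−27.43)²/27.43 + (10−13.29)²/13.29 + (17−20.14)²/20.14 + (27−20.57)²/20.57 = 5.7958
df = 2
p-value (upper-tail) = 0.05514
→ bracket: 0.05<=p<0.10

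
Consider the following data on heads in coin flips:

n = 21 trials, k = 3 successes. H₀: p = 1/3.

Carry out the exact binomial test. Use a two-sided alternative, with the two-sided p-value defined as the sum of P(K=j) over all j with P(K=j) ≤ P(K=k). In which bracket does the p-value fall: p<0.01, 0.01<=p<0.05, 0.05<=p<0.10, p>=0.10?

Exact binomial: n=21, k=3, p₀=1/3=0.3333
P(X=j) = C(n,j)·p₀^j·(1−p₀)^(n−j); p = Σ P(X=j) over j with P(X=j) ≤ P(X=3)
p-value (two-sided) = 0.06736
→ bracket: 0.05<=p<0.10

p-value bracket: 0.05<=p<0.10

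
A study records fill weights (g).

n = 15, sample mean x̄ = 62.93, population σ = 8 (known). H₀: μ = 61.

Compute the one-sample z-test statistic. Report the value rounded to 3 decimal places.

SE = σ/√n = 8/√15 = 2.0656
z = (x̄−μ₀)/SE = (62.93−61)/2.0656 = 0.9344

test statistic = 0.934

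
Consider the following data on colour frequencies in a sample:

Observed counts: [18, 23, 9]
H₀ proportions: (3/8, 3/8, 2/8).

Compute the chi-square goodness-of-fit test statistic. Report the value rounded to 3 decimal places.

n = 50; E_i = n·p_i = [18.75, 18.75, 12.50]
χ² = (18−18.75)²/18.75 + (23−18.75)²/18.75 + (9−12.50)²/12.50 = 1.9733
df = 2

test statistic = 1.973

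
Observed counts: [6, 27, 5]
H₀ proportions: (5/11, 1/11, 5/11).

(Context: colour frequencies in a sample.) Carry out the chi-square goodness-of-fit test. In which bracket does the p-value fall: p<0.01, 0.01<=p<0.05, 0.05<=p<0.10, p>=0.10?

p-value bracket: p<0.01

n = 38; E_i = n·p_i = [17.27, 3.45, 17.27]
χ² = (6−17.27)²/17.27 + (27−3.45)²/3.45 + (5−17.27)²/17.27 = 176.5579
df = 2
p-value (upper-tail) = 0.00000
→ bracket: p<0.01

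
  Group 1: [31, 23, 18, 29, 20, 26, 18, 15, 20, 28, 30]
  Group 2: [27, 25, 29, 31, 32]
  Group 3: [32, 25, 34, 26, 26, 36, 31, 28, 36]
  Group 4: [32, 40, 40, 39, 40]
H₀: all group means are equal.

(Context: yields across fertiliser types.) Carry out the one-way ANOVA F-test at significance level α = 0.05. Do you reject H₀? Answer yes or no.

Group means [23.45, 28.80, 30.44, 38.20], grand mean 28.900
SSB = Σnᵢ(x̄ᵢ−x̄)² = 780.151; SSW = ΣΣ(x−x̄ᵢ)² = 546.549
MSB = 780.151/3 = 260.0502; MSW = 546.549/26 = 21.0211
F = MSB/MSW = 12.3709
df = (3, 26)
p-value (upper-tail) = 0.00003
At α=0.05: p < α → reject H₀

reject H₀: yes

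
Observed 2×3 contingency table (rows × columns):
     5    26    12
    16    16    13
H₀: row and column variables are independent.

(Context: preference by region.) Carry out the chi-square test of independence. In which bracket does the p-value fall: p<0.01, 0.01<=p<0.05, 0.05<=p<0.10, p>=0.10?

p-value bracket: 0.01<=p<0.05

Row totals [43, 45], col totals [21, 42, 25], n=88
χ² = (5−10.26)²/10.26 + (26−20.52)²/20.52 + (12−12.22)²/12.22 + (16−10.74)²/10.74 + (16−21.48)²/21.48 + (13−12.78)²/12.78 = 8.1416
df = 2
p-value (upper-tail) = 0.01706
→ bracket: 0.01<=p<0.05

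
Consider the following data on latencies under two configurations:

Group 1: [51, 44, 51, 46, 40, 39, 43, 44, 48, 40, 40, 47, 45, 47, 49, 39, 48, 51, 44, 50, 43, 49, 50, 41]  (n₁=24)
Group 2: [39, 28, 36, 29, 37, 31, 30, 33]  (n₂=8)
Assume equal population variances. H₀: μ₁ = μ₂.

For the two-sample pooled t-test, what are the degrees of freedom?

degrees of freedom = 30

df = n₁ + n₂ − 2 = 24 + 8 − 2 = 30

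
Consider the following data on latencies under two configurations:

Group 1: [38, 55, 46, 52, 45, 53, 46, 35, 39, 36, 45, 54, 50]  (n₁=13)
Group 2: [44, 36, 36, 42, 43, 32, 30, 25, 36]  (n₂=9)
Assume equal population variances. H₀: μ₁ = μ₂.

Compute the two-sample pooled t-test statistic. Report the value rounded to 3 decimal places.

test statistic = 3.327

x̄₁=45.692, s₁=6.957, n₁=13
x̄₂=36.000, s₂=6.344, n₂=9
s_p² = [12·6.957² + 8·6.344²]/20 = 45.1385
SE = √(s_p²·(1/13+1/9)) = 2.9133
t = (45.692−36.000)/2.9133 = 3.3269
df = 20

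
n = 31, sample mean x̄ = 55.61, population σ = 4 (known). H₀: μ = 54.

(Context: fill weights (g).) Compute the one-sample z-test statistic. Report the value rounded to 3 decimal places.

test statistic = 2.241

SE = σ/√n = 4/√31 = 0.7184
z = (x̄−μ₀)/SE = (55.61−54)/0.7184 = 2.2410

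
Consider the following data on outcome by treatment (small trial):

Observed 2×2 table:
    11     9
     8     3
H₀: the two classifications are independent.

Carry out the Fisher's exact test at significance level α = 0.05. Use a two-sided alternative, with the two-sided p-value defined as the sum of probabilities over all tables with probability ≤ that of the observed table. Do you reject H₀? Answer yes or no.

Margins: r₁=20, r₂=11, c₁=19, c₂=12, n=31
p_obs = C(20,11)·C(11,8)/C(31,19); sum pmf over tables with pmf ≤ p_obs
p-value (two-sided) = 0.45164
At α=0.05: p ≥ α → fail to reject H₀

reject H₀: no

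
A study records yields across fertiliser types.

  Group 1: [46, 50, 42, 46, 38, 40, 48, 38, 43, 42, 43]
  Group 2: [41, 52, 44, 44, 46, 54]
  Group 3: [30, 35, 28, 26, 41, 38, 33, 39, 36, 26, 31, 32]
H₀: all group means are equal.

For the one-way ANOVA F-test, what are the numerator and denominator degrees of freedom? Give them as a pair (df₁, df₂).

k = 3 groups, N = 29 total
df = (k−1, N−k) = (3−1, 29−3) = (2, 26)

degrees of freedom = [2, 26]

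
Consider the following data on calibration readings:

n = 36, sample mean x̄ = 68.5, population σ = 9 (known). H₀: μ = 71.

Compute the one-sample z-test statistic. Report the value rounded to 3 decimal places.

SE = σ/√n = 9/√36 = 1.5000
z = (x̄−μ₀)/SE = (68.5−71)/1.5000 = -1.6667

test statistic = -1.667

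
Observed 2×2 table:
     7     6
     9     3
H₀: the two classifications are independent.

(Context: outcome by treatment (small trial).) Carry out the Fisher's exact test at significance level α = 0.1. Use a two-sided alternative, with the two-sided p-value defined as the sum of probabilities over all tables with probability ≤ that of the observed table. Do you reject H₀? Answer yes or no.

Margins: r₁=13, r₂=12, c₁=16, c₂=9, n=25
p_obs = C(13,7)·C(12,9)/C(25,16); sum pmf over tables with pmf ≤ p_obs
p-value (two-sided) = 0.41098
At α=0.1: p ≥ α → fail to reject H₀

reject H₀: no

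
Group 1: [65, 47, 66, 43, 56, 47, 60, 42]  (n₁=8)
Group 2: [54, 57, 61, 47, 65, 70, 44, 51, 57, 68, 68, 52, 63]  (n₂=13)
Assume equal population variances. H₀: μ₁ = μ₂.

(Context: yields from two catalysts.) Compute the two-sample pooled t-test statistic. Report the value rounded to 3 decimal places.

x̄₁=53.250, s₁=9.736, n₁=8
x̄₂=58.231, s₂=8.398, n₂=13
s_p² = [7·9.736² + 12·8.398²]/19 = 79.4636
SE = √(s_p²·(1/8+1/13)) = 4.0057
t = (53.250−58.231)/4.0057 = -1.2434
df = 19

test statistic = -1.243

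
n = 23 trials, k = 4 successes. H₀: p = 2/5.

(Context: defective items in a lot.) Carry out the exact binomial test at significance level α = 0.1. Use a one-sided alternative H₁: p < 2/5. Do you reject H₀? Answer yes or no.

Exact binomial: n=23, k=4, p₀=2/5=0.4000
P(X≤4) from Σ C(n,i)·p₀^i·(1−p₀)^(n−i)
p-value (one-sided, H₁ less) = 0.01897
At α=0.1: p < α → reject H₀

reject H₀: yes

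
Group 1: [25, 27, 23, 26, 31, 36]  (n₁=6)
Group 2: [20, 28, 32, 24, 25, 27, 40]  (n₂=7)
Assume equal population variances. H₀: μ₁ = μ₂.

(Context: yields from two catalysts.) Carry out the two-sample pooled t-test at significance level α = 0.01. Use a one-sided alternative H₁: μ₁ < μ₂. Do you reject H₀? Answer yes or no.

reject H₀: no

x̄₁=28.000, s₁=4.733, n₁=6
x̄₂=28.000, s₂=6.455, n₂=7
s_p² = [5·4.733² + 6·6.455²]/11 = 32.9091
SE = √(s_p²·(1/6+1/7)) = 3.1916
t = (28.000−28.000)/3.1916 = 0.0000
df = 11
p-value (one-sided, H₁ less) = 0.50000
At α=0.01: p ≥ α → fail to reject H₀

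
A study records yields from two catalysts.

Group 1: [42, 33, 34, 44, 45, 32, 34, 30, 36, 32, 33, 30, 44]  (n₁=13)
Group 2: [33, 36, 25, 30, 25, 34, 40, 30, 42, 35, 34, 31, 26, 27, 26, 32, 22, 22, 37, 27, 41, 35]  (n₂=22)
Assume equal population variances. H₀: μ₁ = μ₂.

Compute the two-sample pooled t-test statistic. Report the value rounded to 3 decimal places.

test statistic = 2.325

x̄₁=36.077, s₁=5.590, n₁=13
x̄₂=31.364, s₂=5.908, n₂=22
s_p² = [12·5.590² + 21·5.908²]/33 = 33.5762
SE = √(s_p²·(1/13+1/22)) = 2.0271
t = (36.077−31.364)/2.0271 = 2.3252
df = 33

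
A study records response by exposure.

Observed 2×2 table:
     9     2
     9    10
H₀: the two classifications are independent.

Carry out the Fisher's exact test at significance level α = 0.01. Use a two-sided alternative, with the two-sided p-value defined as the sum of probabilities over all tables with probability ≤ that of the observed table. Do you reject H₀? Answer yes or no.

reject H₀: no

Margins: r₁=11, r₂=19, c₁=18, c₂=12, n=30
p_obs = C(11,9)·C(19,9)/C(30,18); sum pmf over tables with pmf ≤ p_obs
p-value (two-sided) = 0.12133
At α=0.01: p ≥ α → fail to reject H₀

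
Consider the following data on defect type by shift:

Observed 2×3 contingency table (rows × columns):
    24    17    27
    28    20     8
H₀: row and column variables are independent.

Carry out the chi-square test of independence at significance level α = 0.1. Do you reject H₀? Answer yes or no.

reject H₀: yes

Row totals [68, 56], col totals [52, 37, 35], n=124
χ² = (24−28.52)²/28.52 + (17−20.29)²/20.29 + (27−19.19)²/19.19 + (28−23.48)²/23.48 + (20−16.71)²/16.71 + (8−15.81)²/15.81 = 9.7957
df = 2
p-value (upper-tail) = 0.00746
At α=0.1: p < α → reject H₀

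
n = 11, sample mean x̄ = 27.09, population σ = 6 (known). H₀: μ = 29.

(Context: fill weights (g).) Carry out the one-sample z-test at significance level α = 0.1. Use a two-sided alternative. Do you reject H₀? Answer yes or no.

reject H₀: no

SE = σ/√n = 6/√11 = 1.8091
z = (x̄−μ₀)/SE = (27.09−29)/1.8091 = -1.0558
p-value (two-sided) = 0.29106
At α=0.1: p ≥ α → fail to reject H₀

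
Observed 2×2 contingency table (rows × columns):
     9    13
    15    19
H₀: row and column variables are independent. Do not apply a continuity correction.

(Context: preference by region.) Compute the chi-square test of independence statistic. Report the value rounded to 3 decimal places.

test statistic = 0.056

Row totals [22, 34], col totals [24, 32], n=56
χ² = (9−9.43)²/9.43 + (13−12.57)²/12.57 + (15−14.57)²/14.57 + (19−19.43)²/19.43 = 0.0561
df = 1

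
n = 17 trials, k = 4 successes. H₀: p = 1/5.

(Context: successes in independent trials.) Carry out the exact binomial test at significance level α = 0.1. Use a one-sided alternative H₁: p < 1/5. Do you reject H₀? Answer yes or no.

reject H₀: no

Exact binomial: n=17, k=4, p₀=1/5=0.2000
P(X≤4) from Σ C(n,i)·p₀^i·(1−p₀)^(n−i)
p-value (one-sided, H₁ less) = 0.75822
At α=0.1: p ≥ α → fail to reject H₀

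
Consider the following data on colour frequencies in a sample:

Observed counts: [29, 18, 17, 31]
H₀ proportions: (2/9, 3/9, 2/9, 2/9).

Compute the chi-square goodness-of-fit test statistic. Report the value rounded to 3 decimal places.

test statistic = 14.279

n = 95; E_i = n·p_i = [21.11, 31.67, 21.11, 21.11]
χ² = (29−21.11)²/21.11 + (18−31.67)²/31.67 + (17−21.11)²/21.11 + (31−21.11)²/21.11 = 14.2789
df = 3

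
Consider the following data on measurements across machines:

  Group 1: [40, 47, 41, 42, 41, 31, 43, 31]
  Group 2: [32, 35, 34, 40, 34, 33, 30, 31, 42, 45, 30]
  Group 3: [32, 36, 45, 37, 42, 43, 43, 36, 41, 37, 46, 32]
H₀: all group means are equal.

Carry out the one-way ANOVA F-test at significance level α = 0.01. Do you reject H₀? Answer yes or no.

Group means [39.50, 35.09, 39.17], grand mean 37.806
SSB = Σnᵢ(x̄ᵢ−x̄)² = 126.263; SSW = ΣΣ(x−x̄ᵢ)² = 732.576
MSB = 126.263/2 = 63.1315; MSW = 732.576/28 = 26.1634
F = MSB/MSW = 2.4130
df = (2, 28)
p-value (upper-tail) = 0.10794
At α=0.01: p ≥ α → fail to reject H₀

reject H₀: no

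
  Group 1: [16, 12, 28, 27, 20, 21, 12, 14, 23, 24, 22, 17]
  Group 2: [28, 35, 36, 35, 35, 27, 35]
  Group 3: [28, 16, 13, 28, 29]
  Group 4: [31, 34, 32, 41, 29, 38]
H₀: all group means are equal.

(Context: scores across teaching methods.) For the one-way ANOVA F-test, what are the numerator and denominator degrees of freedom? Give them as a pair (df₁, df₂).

degrees of freedom = [3, 26]

k = 4 groups, N = 30 total
df = (k−1, N−k) = (4−1, 30−4) = (3, 26)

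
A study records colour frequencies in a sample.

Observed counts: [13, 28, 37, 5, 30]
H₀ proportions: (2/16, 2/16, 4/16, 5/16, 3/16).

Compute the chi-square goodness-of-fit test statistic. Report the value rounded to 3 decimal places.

test statistic = 46.115

n = 113; E_i = n·p_i = [14.12, 14.12, 28.25, 35.31, 21.19]
χ² = (13−14.12)²/14.12 + (28−14.12)²/14.12 + (37−28.25)²/28.25 + (5−35.31)²/35.31 + (30−21.19)²/21.19 = 46.1150
df = 4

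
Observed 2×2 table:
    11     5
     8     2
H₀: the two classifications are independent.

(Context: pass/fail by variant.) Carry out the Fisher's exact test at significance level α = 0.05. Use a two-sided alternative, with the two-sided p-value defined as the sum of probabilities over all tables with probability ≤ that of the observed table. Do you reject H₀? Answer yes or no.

Margins: r₁=16, r₂=10, c₁=19, c₂=7, n=26
p_obs = C(16,11)·C(10,8)/C(26,19); sum pmf over tables with pmf ≤ p_obs
p-value (two-sided) = 0.66798
At α=0.05: p ≥ α → fail to reject H₀

reject H₀: no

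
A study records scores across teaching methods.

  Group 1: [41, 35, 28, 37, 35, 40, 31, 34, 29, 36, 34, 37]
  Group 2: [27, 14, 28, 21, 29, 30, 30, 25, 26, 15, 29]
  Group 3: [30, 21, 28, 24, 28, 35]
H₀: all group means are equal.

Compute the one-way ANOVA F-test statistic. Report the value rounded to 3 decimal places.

test statistic = 12.169

Group means [34.75, 24.91, 27.67], grand mean 29.552
SSB = Σnᵢ(x̄ᵢ−x̄)² = 582.680; SSW = ΣΣ(x−x̄ᵢ)² = 622.492
MSB = 582.680/2 = 291.3400; MSW = 622.492/26 = 23.9420
F = MSB/MSW = 12.1686
df = (2, 26)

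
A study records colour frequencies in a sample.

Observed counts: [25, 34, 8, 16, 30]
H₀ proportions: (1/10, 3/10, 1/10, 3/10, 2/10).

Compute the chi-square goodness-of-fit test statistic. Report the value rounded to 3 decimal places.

test statistic = 29.448

n = 113; E_i = n·p_i = [11.30, 33.90, 11.30, 33.90, 22.60]
χ² = (25−11.30)²/11.30 + (34−33.90)²/33.90 + (8−11.30)²/11.30 + (16−33.90)²/33.90 + (30−22.60)²/22.60 = 29.4484
df = 4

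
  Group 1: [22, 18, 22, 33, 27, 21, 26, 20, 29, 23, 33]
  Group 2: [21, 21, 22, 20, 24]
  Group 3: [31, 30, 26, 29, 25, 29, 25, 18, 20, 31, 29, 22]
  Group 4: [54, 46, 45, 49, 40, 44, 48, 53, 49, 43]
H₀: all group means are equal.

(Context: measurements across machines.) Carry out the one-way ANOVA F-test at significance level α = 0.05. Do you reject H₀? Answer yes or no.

reject H₀: yes

Group means [24.91, 21.60, 26.25, 47.10], grand mean 30.737
SSB = Σnᵢ(x̄ᵢ−x̄)² = 3710.109; SSW = ΣΣ(x−x̄ᵢ)² = 653.259
MSB = 3710.109/3 = 1236.7031; MSW = 653.259/34 = 19.2135
F = MSB/MSW = 64.3664
df = (3, 34)
p-value (upper-tail) = 0.00000
At α=0.05: p < α → reject H₀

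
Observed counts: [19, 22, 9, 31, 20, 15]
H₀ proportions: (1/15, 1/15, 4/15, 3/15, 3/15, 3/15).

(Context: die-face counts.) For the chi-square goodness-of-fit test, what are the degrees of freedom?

df = k − 1 = 6 − 1 = 5

degrees of freedom = 5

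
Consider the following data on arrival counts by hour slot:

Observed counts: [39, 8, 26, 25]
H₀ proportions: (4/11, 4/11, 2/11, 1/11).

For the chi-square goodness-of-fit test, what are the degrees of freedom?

degrees of freedom = 3

df = k − 1 = 4 − 1 = 3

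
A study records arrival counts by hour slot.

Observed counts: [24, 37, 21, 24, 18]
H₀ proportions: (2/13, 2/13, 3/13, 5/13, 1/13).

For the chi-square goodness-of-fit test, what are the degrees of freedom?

degrees of freedom = 4

df = k − 1 = 5 − 1 = 4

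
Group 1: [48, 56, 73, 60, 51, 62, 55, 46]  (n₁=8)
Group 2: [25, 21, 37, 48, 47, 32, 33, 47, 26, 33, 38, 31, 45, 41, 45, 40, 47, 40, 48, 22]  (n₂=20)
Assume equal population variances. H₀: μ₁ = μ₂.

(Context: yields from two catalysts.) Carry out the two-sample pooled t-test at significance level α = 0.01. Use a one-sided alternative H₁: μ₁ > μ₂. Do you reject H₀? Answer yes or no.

x̄₁=56.375, s₁=8.700, n₁=8
x̄₂=37.300, s₂=9.009, n₂=20
s_p² = [7·8.700² + 19·9.009²]/26 = 79.6952
SE = √(s_p²·(1/8+1/20)) = 3.7345
t = (56.375−37.300)/3.7345 = 5.1077
df = 26
p-value (one-sided, H₁ greater) = 0.00001
At α=0.01: p < α → reject H₀

reject H₀: yes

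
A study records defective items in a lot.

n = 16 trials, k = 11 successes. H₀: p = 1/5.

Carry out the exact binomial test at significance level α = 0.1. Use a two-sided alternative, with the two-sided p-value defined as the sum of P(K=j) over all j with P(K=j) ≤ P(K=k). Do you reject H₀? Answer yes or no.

reject H₀: yes

Exact binomial: n=16, k=11, p₀=1/5=0.2000
P(X=j) = C(n,j)·p₀^j·(1−p₀)^(n−j); p = Σ P(X=j) over j with P(X=j) ≤ P(X=11)
p-value (two-sided) = 0.00003
At α=0.1: p < α → reject H₀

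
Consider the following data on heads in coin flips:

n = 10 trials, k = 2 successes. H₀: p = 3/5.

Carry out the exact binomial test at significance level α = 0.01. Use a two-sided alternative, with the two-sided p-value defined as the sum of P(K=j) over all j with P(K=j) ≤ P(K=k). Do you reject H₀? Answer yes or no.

reject H₀: no

Exact binomial: n=10, k=2, p₀=3/5=0.6000
P(X=j) = C(n,j)·p₀^j·(1−p₀)^(n−j); p = Σ P(X=j) over j with P(X=j) ≤ P(X=2)
p-value (two-sided) = 0.01834
At α=0.01: p ≥ α → fail to reject H₀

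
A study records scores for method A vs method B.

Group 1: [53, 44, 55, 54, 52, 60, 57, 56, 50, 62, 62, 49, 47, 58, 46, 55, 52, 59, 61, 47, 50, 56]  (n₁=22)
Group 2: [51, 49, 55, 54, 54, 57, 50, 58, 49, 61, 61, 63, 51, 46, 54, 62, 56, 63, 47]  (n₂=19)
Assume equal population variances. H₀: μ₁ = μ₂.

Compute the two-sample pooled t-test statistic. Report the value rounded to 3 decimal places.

x̄₁=53.864, s₁=5.348, n₁=22
x̄₂=54.789, s₂=5.473, n₂=19
s_p² = [21·5.348² + 18·5.473²]/39 = 29.2243
SE = √(s_p²·(1/22+1/19)) = 1.6931
t = (53.864−54.789)/1.6931 = -0.5468
df = 39

test statistic = -0.547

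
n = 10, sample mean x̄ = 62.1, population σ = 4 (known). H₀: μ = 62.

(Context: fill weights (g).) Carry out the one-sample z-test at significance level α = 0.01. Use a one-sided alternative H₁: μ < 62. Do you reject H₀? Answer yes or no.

SE = σ/√n = 4/√10 = 1.2649
z = (x̄−μ₀)/SE = (62.1−62)/1.2649 = 0.0791
p-value (one-sided, H₁ less) = 0.53151
At α=0.01: p ≥ α → fail to reject H₀

reject H₀: no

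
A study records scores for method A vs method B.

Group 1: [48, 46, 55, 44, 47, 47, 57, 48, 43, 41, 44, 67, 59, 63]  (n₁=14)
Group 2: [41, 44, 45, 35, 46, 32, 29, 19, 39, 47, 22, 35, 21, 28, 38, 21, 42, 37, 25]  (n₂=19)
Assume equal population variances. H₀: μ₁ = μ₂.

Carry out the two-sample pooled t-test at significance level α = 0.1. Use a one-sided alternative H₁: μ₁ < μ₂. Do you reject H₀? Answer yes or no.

reject H₀: no

x̄₁=50.643, s₁=8.092, n₁=14
x̄₂=34.000, s₂=9.286, n₂=19
s_p² = [13·8.092² + 18·9.286²]/31 = 77.5230
SE = √(s_p²·(1/14+1/19)) = 3.1012
t = (50.643−34.000)/3.1012 = 5.3666
df = 31
p-value (one-sided, H₁ less) = 1.00000
At α=0.1: p ≥ α → fail to reject H₀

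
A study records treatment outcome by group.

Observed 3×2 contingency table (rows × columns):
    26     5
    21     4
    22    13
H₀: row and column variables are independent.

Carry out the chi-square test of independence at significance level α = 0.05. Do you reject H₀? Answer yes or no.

reject H₀: no

Row totals [31, 25, 35], col totals [69, 22], n=91
χ² = (26−23.51)²/23.51 + (5−7.49)²/7.49 + (21−18.96)²/18.96 + (4−6.04)²/6.04 + (22−26.54)²/26.54 + (13−8.46)²/8.46 = 5.2170
df = 2
p-value (upper-tail) = 0.07364
At α=0.05: p ≥ α → fail to reject H₀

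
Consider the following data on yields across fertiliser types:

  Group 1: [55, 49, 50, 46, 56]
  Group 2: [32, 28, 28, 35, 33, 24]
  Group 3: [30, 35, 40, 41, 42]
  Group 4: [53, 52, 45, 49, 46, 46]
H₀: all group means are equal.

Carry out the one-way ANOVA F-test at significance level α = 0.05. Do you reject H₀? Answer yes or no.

reject H₀: yes

Group means [51.20, 30.00, 37.60, 48.50], grand mean 41.591
SSB = Σnᵢ(x̄ᵢ−x̄)² = 1633.818; SSW = ΣΣ(x−x̄ᵢ)² = 311.500
MSB = 1633.818/3 = 544.6061; MSW = 311.500/18 = 17.3056
F = MSB/MSW = 31.4700
df = (3, 18)
p-value (upper-tail) = 0.00000
At α=0.05: p < α → reject H₀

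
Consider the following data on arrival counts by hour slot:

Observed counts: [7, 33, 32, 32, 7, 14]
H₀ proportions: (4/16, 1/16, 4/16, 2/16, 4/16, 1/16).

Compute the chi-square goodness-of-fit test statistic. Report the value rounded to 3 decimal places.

n = 125; E_i = n·p_i = [31.25, 7.81, 31.25, 15.62, 31.25, 7.81]
χ² = (7−31.25)²/31.25 + (33−7.81)²/7.81 + (32−31.25)²/31.25 + (32−15.62)²/15.62 + (7−31.25)²/31.25 + (14−7.81)²/7.81 = 140.9200
df = 5

test statistic = 140.920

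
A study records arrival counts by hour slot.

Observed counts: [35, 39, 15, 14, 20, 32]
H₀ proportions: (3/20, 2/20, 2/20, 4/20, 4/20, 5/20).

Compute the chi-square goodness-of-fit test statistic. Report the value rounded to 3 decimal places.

n = 155; E_i = n·p_i = [23.25, 15.50, 15.50, 31.00, 31.00, 38.75]
χ² = (35−23.25)²/23.25 + (39−15.50)²/15.50 + (15−15.50)²/15.50 + (14−31.00)²/31.00 + (20−31.00)²/31.00 + (32−38.75)²/38.75 = 55.9849
df = 5

test statistic = 55.985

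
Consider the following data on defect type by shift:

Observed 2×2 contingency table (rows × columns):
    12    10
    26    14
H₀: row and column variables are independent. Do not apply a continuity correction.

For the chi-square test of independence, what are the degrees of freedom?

df = (r−1)(c−1) = (2−1)·(2−1) = 1

degrees of freedom = 1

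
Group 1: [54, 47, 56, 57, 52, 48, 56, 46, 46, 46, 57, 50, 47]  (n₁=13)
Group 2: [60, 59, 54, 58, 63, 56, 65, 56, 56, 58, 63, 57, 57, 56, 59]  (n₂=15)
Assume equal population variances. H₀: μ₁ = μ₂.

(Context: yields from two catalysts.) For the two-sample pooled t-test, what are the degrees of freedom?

df = n₁ + n₂ − 2 = 13 + 15 − 2 = 26

degrees of freedom = 26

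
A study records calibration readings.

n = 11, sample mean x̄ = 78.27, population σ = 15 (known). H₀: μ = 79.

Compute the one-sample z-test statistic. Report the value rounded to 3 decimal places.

test statistic = -0.161

SE = σ/√n = 15/√11 = 4.5227
z = (x̄−μ₀)/SE = (78.27−79)/4.5227 = -0.1614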